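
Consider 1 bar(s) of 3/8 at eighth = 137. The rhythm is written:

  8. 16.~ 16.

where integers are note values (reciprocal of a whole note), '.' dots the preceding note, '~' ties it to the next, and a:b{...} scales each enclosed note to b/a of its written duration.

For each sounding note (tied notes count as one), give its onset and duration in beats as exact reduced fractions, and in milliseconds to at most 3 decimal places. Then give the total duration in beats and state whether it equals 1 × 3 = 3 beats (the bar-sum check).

1) 0.0ms=0b +656.934ms=3/2b
2) 656.934ms=3/2b +656.934ms=3/2b
Σ=3b of 3 (137bpm 3/8) — PASS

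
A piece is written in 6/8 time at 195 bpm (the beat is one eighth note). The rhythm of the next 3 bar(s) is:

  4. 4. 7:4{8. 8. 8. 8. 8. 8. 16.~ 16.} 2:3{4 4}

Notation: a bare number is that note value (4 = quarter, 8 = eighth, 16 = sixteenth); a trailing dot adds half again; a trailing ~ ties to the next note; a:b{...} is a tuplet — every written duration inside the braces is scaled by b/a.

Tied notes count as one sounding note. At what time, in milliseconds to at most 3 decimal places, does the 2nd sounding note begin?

note 2 onset = 3b = 923.077ms

1. 0.0ms @ 0 + 923.077ms (3)
2. 923.077ms @ 3 + 923.077ms (3)
3. 1846.154ms @ 6 + 263.736ms (6/7)
4. 2109.89ms @ 48/7 + 263.736ms (6/7)
5. 2373.626ms @ 54/7 + 263.736ms (6/7)
6. 2637.363ms @ 60/7 + 263.736ms (6/7)
7. 2901.099ms @ 66/7 + 263.736ms (6/7)
8. 3164.835ms @ 72/7 + 263.736ms (6/7)
9. 3428.571ms @ 78/7 + 263.736ms (6/7)
10. 3692.308ms @ 12 + 923.077ms (3)
11. 4615.385ms @ 15 + 923.077ms (3)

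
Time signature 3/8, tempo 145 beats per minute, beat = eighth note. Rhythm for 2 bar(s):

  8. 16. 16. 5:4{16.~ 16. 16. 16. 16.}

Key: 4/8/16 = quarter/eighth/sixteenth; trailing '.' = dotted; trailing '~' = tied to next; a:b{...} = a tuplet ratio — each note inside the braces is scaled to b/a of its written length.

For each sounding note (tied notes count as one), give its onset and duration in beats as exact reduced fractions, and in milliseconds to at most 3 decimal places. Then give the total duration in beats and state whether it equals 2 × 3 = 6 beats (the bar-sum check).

1) 0.0ms=0b +620.69ms=3/2b
2) 620.69ms=3/2b +310.345ms=3/4b
3) 931.034ms=9/4b +310.345ms=3/4b
4) 1241.379ms=3b +496.552ms=6/5b
5) 1737.931ms=21/5b +248.276ms=3/5b
6) 1986.207ms=24/5b +248.276ms=3/5b
7) 2234.483ms=27/5b +248.276ms=3/5b
Σ=6b of 6 (145bpm 3/8) — PASS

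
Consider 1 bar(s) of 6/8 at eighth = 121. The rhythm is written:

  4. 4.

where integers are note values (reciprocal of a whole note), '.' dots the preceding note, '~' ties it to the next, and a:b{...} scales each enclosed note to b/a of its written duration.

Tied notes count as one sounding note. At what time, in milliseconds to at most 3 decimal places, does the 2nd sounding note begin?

1. 0.0ms @ 0 + 1487.603ms (3)
2. 1487.603ms @ 3 + 1487.603ms (3)

note 2 onset = 3b = 1487.603ms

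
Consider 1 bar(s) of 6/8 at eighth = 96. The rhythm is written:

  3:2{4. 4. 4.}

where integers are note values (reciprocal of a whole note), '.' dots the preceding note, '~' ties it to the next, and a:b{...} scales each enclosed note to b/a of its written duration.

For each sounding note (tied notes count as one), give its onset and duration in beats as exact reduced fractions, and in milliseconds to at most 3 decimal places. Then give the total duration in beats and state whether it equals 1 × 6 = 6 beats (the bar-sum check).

1) 0.0ms=0b +1250.0ms=2b
2) 1250.0ms=2b +1250.0ms=2b
3) 2500.0ms=4b +1250.0ms=2b
Σ=6b of 6 (96bpm 6/8) — PASS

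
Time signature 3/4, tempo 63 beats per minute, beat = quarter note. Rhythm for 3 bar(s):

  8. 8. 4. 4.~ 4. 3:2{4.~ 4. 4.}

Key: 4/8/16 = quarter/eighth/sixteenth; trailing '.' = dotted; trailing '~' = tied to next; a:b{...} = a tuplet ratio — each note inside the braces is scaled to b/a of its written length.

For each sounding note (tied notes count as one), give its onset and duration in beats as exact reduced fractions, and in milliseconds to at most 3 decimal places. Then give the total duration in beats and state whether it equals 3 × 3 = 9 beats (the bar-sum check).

1) 0.0ms=0b +714.286ms=3/4b
2) 714.286ms=3/4b +714.286ms=3/4b
3) 1428.571ms=3/2b +1428.571ms=3/2b
4) 2857.143ms=3b +2857.143ms=3b
5) 5714.286ms=6b +1904.762ms=2b
6) 7619.048ms=8b +952.381ms=1b
Σ=9b of 9 (63bpm 3/4) — PASS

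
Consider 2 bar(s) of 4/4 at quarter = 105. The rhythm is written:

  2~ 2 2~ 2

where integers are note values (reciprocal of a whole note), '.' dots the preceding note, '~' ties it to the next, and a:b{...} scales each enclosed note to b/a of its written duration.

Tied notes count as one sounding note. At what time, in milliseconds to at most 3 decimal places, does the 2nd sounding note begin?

1. 0.0ms @ 0 + 2285.714ms (4)
2. 2285.714ms @ 4 + 2285.714ms (4)

note 2 onset = 4b = 2285.714ms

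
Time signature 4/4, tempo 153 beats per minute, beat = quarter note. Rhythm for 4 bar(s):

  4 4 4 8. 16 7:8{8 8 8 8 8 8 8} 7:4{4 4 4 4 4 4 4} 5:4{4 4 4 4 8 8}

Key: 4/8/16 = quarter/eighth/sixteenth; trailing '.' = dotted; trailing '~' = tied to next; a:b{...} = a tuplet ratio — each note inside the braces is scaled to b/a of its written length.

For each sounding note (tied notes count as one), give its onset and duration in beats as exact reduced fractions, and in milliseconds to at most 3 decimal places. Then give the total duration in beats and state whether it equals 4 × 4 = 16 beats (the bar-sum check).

1) 0.0ms=0b +392.157ms=1b
2) 392.157ms=1b +392.157ms=1b
3) 784.314ms=2b +392.157ms=1b
4) 1176.471ms=3b +294.118ms=3/4b
5) 1470.588ms=15/4b +98.039ms=1/4b
6) 1568.627ms=4b +224.09ms=4/7b
7) 1792.717ms=32/7b +224.09ms=4/7b
8) 2016.807ms=36/7b +224.09ms=4/7b
9) 2240.896ms=40/7b +224.09ms=4/7b
10) 2464.986ms=44/7b +224.09ms=4/7b
11) 2689.076ms=48/7b +224.09ms=4/7b
12) 2913.165ms=52/7b +224.09ms=4/7b
13) 3137.255ms=8b +224.09ms=4/7b
14) 3361.345ms=60/7b +224.09ms=4/7b
15) 3585.434ms=64/7b +224.09ms=4/7b
16) 3809.524ms=68/7b +224.09ms=4/7b
17) 4033.613ms=72/7b +224.09ms=4/7b
18) 4257.703ms=76/7b +224.09ms=4/7b
19) 4481.793ms=80/7b +224.09ms=4/7b
20) 4705.882ms=12b +313.725ms=4/5b
21) 5019.608ms=64/5b +313.725ms=4/5b
22) 5333.333ms=68/5b +313.725ms=4/5b
23) 5647.059ms=72/5b +313.725ms=4/5b
24) 5960.784ms=76/5b +156.863ms=2/5b
25) 6117.647ms=78/5b +156.863ms=2/5b
Σ=16b of 16 (153bpm 4/4) — PASS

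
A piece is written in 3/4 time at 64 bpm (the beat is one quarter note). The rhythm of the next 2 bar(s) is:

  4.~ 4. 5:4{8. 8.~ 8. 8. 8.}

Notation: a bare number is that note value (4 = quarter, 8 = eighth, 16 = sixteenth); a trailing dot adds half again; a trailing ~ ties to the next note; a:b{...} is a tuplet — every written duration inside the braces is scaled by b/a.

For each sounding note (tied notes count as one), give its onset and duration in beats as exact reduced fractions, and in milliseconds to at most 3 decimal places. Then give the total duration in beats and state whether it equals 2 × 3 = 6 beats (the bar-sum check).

1) 0.0ms=0b +2812.5ms=3b
2) 2812.5ms=3b +562.5ms=3/5b
3) 3375.0ms=18/5b +1125.0ms=6/5b
4) 4500.0ms=24/5b +562.5ms=3/5b
5) 5062.5ms=27/5b +562.5ms=3/5b
Σ=6b of 6 (64bpm 3/4) — PASS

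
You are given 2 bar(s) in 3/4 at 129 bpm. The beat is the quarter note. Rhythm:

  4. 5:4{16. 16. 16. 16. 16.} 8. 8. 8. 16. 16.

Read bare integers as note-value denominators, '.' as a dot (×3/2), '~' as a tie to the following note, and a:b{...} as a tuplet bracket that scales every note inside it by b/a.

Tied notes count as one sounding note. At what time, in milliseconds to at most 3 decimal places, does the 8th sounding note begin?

note 8 onset = 15/4b = 1744.186ms

1. 0.0ms @ 0 + 697.674ms (3/2)
2. 697.674ms @ 3/2 + 139.535ms (3/10)
3. 837.209ms @ 9/5 + 139.535ms (3/10)
4. 976.744ms @ 21/10 + 139.535ms (3/10)
5. 1116.279ms @ 12/5 + 139.535ms (3/10)
6. 1255.814ms @ 27/10 + 139.535ms (3/10)
7. 1395.349ms @ 3 + 348.837ms (3/4)
8. 1744.186ms @ 15/4 + 348.837ms (3/4)
9. 2093.023ms @ 9/2 + 348.837ms (3/4)
10. 2441.86ms @ 21/4 + 174.419ms (3/8)
11. 2616.279ms @ 45/8 + 174.419ms (3/8)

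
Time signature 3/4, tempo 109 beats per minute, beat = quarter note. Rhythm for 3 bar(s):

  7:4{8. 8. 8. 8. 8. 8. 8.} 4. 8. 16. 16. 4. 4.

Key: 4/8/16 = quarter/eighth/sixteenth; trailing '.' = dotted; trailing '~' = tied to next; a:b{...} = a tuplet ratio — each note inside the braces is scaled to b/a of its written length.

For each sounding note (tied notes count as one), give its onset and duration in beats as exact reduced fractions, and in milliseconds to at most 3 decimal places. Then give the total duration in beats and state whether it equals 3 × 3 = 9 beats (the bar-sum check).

1) 0.0ms=0b +235.911ms=3/7b
2) 235.911ms=3/7b +235.911ms=3/7b
3) 471.822ms=6/7b +235.911ms=3/7b
4) 707.733ms=9/7b +235.911ms=3/7b
5) 943.644ms=12/7b +235.911ms=3/7b
6) 1179.554ms=15/7b +235.911ms=3/7b
7) 1415.465ms=18/7b +235.911ms=3/7b
8) 1651.376ms=3b +825.688ms=3/2b
9) 2477.064ms=9/2b +412.844ms=3/4b
10) 2889.908ms=21/4b +206.422ms=3/8b
11) 3096.33ms=45/8b +206.422ms=3/8b
12) 3302.752ms=6b +825.688ms=3/2b
13) 4128.44ms=15/2b +825.688ms=3/2b
Σ=9b of 9 (109bpm 3/4) — PASS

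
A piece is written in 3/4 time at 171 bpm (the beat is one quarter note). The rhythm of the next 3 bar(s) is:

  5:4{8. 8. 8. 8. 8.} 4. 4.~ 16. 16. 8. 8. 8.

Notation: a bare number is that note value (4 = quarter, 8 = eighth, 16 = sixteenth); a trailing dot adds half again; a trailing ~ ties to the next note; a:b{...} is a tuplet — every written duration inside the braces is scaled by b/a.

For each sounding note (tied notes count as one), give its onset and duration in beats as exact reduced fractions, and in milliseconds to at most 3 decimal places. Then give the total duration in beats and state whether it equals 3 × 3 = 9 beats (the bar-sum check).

1) 0.0ms=0b +210.526ms=3/5b
2) 210.526ms=3/5b +210.526ms=3/5b
3) 421.053ms=6/5b +210.526ms=3/5b
4) 631.579ms=9/5b +210.526ms=3/5b
5) 842.105ms=12/5b +210.526ms=3/5b
6) 1052.632ms=3b +526.316ms=3/2b
7) 1578.947ms=9/2b +657.895ms=15/8b
8) 2236.842ms=51/8b +131.579ms=3/8b
9) 2368.421ms=27/4b +263.158ms=3/4b
10) 2631.579ms=15/2b +263.158ms=3/4b
11) 2894.737ms=33/4b +263.158ms=3/4b
Σ=9b of 9 (171bpm 3/4) — PASS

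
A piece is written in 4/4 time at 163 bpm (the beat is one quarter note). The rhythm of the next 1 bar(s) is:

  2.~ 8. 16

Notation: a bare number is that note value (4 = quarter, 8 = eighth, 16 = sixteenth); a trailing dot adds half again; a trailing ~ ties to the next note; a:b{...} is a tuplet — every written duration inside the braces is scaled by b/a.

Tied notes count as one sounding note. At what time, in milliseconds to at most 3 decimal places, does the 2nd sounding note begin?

1. 0.0ms @ 0 + 1380.368ms (15/4)
2. 1380.368ms @ 15/4 + 92.025ms (1/4)

note 2 onset = 15/4b = 1380.368ms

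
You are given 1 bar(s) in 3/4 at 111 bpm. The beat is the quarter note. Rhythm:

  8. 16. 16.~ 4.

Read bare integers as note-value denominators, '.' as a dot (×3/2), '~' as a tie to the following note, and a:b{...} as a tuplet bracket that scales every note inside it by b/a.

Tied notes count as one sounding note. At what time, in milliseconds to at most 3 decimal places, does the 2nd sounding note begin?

note 2 onset = 3/4b = 405.405ms

1. 0.0ms @ 0 + 405.405ms (3/4)
2. 405.405ms @ 3/4 + 202.703ms (3/8)
3. 608.108ms @ 9/8 + 1013.514ms (15/8)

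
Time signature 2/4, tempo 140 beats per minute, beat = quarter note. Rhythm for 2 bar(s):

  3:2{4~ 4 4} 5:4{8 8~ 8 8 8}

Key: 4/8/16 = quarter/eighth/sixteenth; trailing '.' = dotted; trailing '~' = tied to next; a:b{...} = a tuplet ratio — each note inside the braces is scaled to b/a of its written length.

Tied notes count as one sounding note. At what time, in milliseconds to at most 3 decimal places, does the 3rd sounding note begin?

note 3 onset = 2b = 857.143ms

1. 0.0ms @ 0 + 571.429ms (4/3)
2. 571.429ms @ 4/3 + 285.714ms (2/3)
3. 857.143ms @ 2 + 171.429ms (2/5)
4. 1028.571ms @ 12/5 + 342.857ms (4/5)
5. 1371.429ms @ 16/5 + 171.429ms (2/5)
6. 1542.857ms @ 18/5 + 171.429ms (2/5)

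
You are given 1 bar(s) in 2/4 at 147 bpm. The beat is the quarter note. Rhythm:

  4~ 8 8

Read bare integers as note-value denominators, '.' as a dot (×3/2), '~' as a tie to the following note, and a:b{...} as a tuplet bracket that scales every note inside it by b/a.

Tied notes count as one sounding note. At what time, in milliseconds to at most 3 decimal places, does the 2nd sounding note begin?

note 2 onset = 3/2b = 612.245ms

1. 0.0ms @ 0 + 612.245ms (3/2)
2. 612.245ms @ 3/2 + 204.082ms (1/2)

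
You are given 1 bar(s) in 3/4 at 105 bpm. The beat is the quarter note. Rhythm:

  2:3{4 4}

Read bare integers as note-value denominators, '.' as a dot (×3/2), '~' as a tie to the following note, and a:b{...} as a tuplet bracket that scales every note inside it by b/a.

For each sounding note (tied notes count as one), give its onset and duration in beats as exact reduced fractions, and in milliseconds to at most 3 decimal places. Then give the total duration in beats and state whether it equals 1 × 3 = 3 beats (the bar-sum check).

1) 0.0ms=0b +857.143ms=3/2b
2) 857.143ms=3/2b +857.143ms=3/2b
Σ=3b of 3 (105bpm 3/4) — PASS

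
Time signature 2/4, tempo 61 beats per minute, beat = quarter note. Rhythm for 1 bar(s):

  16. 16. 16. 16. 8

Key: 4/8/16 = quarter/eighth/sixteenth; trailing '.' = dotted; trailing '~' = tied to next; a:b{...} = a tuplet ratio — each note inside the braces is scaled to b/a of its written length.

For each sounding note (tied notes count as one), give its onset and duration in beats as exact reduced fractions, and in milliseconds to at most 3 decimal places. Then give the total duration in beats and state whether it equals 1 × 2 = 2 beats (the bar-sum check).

1) 0.0ms=0b +368.852ms=3/8b
2) 368.852ms=3/8b +368.852ms=3/8b
3) 737.705ms=3/4b +368.852ms=3/8b
4) 1106.557ms=9/8b +368.852ms=3/8b
5) 1475.41ms=3/2b +491.803ms=1/2b
Σ=2b of 2 (61bpm 2/4) — PASS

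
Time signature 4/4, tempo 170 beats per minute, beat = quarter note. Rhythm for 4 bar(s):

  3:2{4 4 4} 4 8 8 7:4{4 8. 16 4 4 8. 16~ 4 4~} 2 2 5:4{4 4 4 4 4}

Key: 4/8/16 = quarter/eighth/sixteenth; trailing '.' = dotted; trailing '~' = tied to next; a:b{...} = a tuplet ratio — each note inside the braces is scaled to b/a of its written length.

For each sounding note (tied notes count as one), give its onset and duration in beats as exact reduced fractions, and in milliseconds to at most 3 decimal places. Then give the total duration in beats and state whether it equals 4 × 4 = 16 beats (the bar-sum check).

1) 0.0ms=0b +235.294ms=2/3b
2) 235.294ms=2/3b +235.294ms=2/3b
3) 470.588ms=4/3b +235.294ms=2/3b
4) 705.882ms=2b +352.941ms=1b
5) 1058.824ms=3b +176.471ms=1/2b
6) 1235.294ms=7/2b +176.471ms=1/2b
7) 1411.765ms=4b +201.681ms=4/7b
8) 1613.445ms=32/7b +151.261ms=3/7b
9) 1764.706ms=5b +50.42ms=1/7b
10) 1815.126ms=36/7b +201.681ms=4/7b
11) 2016.807ms=40/7b +201.681ms=4/7b
12) 2218.487ms=44/7b +151.261ms=3/7b
13) 2369.748ms=47/7b +252.101ms=5/7b
14) 2621.849ms=52/7b +907.563ms=18/7b
15) 3529.412ms=10b +705.882ms=2b
16) 4235.294ms=12b +282.353ms=4/5b
17) 4517.647ms=64/5b +282.353ms=4/5b
18) 4800.0ms=68/5b +282.353ms=4/5b
19) 5082.353ms=72/5b +282.353ms=4/5b
20) 5364.706ms=76/5b +282.353ms=4/5b
Σ=16b of 16 (170bpm 4/4) — PASS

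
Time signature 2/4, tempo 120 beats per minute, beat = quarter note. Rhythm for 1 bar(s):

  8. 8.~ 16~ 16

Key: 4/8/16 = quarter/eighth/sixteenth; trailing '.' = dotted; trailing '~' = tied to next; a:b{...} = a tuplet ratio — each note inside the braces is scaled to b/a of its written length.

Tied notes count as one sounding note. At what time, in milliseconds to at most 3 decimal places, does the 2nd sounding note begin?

note 2 onset = 3/4b = 375.0ms

1. 0.0ms @ 0 + 375.0ms (3/4)
2. 375.0ms @ 3/4 + 625.0ms (5/4)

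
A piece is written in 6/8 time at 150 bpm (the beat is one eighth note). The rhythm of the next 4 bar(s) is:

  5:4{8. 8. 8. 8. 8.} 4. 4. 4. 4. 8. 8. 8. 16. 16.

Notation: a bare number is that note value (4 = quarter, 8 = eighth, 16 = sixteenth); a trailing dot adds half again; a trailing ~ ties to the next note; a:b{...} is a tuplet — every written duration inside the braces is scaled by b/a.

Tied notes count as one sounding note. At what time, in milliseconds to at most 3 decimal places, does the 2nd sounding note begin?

note 2 onset = 6/5b = 480.0ms

1. 0.0ms @ 0 + 480.0ms (6/5)
2. 480.0ms @ 6/5 + 480.0ms (6/5)
3. 960.0ms @ 12/5 + 480.0ms (6/5)
4. 1440.0ms @ 18/5 + 480.0ms (6/5)
5. 1920.0ms @ 24/5 + 480.0ms (6/5)
6. 2400.0ms @ 6 + 1200.0ms (3)
7. 3600.0ms @ 9 + 1200.0ms (3)
8. 4800.0ms @ 12 + 1200.0ms (3)
9. 6000.0ms @ 15 + 1200.0ms (3)
10. 7200.0ms @ 18 + 600.0ms (3/2)
11. 7800.0ms @ 39/2 + 600.0ms (3/2)
12. 8400.0ms @ 21 + 600.0ms (3/2)
13. 9000.0ms @ 45/2 + 300.0ms (3/4)
14. 9300.0ms @ 93/4 + 300.0ms (3/4)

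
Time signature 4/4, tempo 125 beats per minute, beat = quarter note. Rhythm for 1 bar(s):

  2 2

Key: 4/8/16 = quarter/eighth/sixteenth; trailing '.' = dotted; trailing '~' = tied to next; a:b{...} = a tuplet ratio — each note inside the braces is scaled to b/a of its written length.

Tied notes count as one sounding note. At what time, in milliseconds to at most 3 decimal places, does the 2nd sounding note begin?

note 2 onset = 2b = 960.0ms

1. 0.0ms @ 0 + 960.0ms (2)
2. 960.0ms @ 2 + 960.0ms (2)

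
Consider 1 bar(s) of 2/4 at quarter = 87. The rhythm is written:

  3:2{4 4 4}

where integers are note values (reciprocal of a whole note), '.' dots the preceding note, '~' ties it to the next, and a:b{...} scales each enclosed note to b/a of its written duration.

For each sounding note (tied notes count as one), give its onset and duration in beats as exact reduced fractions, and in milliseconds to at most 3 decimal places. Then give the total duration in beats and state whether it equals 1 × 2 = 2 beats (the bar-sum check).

1) 0.0ms=0b +459.77ms=2/3b
2) 459.77ms=2/3b +459.77ms=2/3b
3) 919.54ms=4/3b +459.77ms=2/3b
Σ=2b of 2 (87bpm 2/4) — PASS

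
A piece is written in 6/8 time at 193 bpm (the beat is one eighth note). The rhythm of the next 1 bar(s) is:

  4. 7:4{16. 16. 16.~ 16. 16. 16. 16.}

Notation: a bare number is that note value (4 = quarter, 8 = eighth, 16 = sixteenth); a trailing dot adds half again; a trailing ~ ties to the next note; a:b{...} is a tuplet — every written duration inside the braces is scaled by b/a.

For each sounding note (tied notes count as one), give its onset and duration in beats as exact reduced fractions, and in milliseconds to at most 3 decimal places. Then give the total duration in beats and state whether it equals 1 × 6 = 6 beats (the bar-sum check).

1) 0.0ms=0b +932.642ms=3b
2) 932.642ms=3b +133.235ms=3/7b
3) 1065.877ms=24/7b +133.235ms=3/7b
4) 1199.112ms=27/7b +266.469ms=6/7b
5) 1465.581ms=33/7b +133.235ms=3/7b
6) 1598.816ms=36/7b +133.235ms=3/7b
7) 1732.05ms=39/7b +133.235ms=3/7b
Σ=6b of 6 (193bpm 6/8) — PASS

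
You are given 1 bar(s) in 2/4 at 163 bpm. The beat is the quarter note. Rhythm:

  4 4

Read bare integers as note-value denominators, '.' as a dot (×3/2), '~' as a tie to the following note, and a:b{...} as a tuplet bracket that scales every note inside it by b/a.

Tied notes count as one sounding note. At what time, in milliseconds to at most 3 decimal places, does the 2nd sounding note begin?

1. 0.0ms @ 0 + 368.098ms (1)
2. 368.098ms @ 1 + 368.098ms (1)

note 2 onset = 1b = 368.098ms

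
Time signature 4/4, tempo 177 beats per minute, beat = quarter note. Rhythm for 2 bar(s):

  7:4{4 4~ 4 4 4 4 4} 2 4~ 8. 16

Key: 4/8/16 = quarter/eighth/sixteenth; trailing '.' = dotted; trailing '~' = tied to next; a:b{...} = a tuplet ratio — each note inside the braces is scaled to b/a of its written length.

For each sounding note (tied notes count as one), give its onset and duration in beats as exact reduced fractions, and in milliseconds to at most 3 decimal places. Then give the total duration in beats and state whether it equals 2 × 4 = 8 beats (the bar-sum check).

1) 0.0ms=0b +193.705ms=4/7b
2) 193.705ms=4/7b +387.409ms=8/7b
3) 581.114ms=12/7b +193.705ms=4/7b
4) 774.818ms=16/7b +193.705ms=4/7b
5) 968.523ms=20/7b +193.705ms=4/7b
6) 1162.228ms=24/7b +193.705ms=4/7b
7) 1355.932ms=4b +677.966ms=2b
8) 2033.898ms=6b +593.22ms=7/4b
9) 2627.119ms=31/4b +84.746ms=1/4b
Σ=8b of 8 (177bpm 4/4) — PASS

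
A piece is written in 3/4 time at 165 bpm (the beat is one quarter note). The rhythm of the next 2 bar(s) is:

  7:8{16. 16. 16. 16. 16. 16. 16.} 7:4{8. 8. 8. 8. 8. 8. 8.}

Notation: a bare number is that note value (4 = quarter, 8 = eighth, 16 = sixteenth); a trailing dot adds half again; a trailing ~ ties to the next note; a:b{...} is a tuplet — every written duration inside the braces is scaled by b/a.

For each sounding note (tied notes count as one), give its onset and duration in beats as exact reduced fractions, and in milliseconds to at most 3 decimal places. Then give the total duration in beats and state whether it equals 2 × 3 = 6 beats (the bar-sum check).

1) 0.0ms=0b +155.844ms=3/7b
2) 155.844ms=3/7b +155.844ms=3/7b
3) 311.688ms=6/7b +155.844ms=3/7b
4) 467.532ms=9/7b +155.844ms=3/7b
5) 623.377ms=12/7b +155.844ms=3/7b
6) 779.221ms=15/7b +155.844ms=3/7b
7) 935.065ms=18/7b +155.844ms=3/7b
8) 1090.909ms=3b +155.844ms=3/7b
9) 1246.753ms=24/7b +155.844ms=3/7b
10) 1402.597ms=27/7b +155.844ms=3/7b
11) 1558.442ms=30/7b +155.844ms=3/7b
12) 1714.286ms=33/7b +155.844ms=3/7b
13) 1870.13ms=36/7b +155.844ms=3/7b
14) 2025.974ms=39/7b +155.844ms=3/7b
Σ=6b of 6 (165bpm 3/4) — PASS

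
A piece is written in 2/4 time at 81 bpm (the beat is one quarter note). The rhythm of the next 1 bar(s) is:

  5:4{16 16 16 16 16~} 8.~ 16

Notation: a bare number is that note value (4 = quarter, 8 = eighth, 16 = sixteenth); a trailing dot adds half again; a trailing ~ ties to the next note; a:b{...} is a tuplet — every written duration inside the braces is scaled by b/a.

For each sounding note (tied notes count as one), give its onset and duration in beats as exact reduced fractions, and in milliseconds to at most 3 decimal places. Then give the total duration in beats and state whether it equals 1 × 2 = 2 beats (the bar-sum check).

1) 0.0ms=0b +148.148ms=1/5b
2) 148.148ms=1/5b +148.148ms=1/5b
3) 296.296ms=2/5b +148.148ms=1/5b
4) 444.444ms=3/5b +148.148ms=1/5b
5) 592.593ms=4/5b +888.889ms=6/5b
Σ=2b of 2 (81bpm 2/4) — PASS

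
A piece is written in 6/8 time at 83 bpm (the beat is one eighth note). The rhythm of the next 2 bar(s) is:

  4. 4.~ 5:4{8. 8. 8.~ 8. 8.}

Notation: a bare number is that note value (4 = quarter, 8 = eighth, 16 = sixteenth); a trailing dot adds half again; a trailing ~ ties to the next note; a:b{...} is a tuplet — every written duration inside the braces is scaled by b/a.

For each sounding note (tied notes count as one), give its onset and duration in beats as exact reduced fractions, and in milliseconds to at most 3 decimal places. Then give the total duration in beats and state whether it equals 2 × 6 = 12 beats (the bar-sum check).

1) 0.0ms=0b +2168.675ms=3b
2) 2168.675ms=3b +3036.145ms=21/5b
3) 5204.819ms=36/5b +867.47ms=6/5b
4) 6072.289ms=42/5b +1734.94ms=12/5b
5) 7807.229ms=54/5b +867.47ms=6/5b
Σ=12b of 12 (83bpm 6/8) — PASS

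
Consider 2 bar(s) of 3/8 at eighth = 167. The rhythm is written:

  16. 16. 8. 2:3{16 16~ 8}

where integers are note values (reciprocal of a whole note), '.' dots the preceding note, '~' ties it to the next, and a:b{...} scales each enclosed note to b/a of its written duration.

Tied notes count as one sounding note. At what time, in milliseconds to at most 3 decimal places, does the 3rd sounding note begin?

1. 0.0ms @ 0 + 269.461ms (3/4)
2. 269.461ms @ 3/4 + 269.461ms (3/4)
3. 538.922ms @ 3/2 + 538.922ms (3/2)
4. 1077.844ms @ 3 + 269.461ms (3/4)
5. 1347.305ms @ 15/4 + 808.383ms (9/4)

note 3 onset = 3/2b = 538.922ms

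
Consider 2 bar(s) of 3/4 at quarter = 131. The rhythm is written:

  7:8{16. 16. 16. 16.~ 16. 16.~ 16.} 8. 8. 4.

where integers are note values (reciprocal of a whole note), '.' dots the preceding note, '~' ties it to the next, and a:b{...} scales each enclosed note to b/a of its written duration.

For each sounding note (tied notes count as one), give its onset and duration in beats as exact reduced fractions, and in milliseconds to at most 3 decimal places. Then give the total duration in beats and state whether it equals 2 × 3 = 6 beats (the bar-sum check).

1) 0.0ms=0b +196.292ms=3/7b
2) 196.292ms=3/7b +196.292ms=3/7b
3) 392.585ms=6/7b +196.292ms=3/7b
4) 588.877ms=9/7b +392.585ms=6/7b
5) 981.461ms=15/7b +392.585ms=6/7b
6) 1374.046ms=3b +343.511ms=3/4b
7) 1717.557ms=15/4b +343.511ms=3/4b
8) 2061.069ms=9/2b +687.023ms=3/2b
Σ=6b of 6 (131bpm 3/4) — PASS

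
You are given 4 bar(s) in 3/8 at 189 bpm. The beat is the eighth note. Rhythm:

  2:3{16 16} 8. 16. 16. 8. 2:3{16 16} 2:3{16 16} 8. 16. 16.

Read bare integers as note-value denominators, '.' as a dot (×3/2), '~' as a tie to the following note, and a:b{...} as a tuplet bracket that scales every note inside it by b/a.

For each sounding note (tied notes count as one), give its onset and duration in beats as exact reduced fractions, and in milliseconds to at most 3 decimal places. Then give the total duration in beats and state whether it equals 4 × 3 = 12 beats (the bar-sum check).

1) 0.0ms=0b +238.095ms=3/4b
2) 238.095ms=3/4b +238.095ms=3/4b
3) 476.19ms=3/2b +476.19ms=3/2b
4) 952.381ms=3b +238.095ms=3/4b
5) 1190.476ms=15/4b +238.095ms=3/4b
6) 1428.571ms=9/2b +476.19ms=3/2b
7) 1904.762ms=6b +238.095ms=3/4b
8) 2142.857ms=27/4b +238.095ms=3/4b
9) 2380.952ms=15/2b +238.095ms=3/4b
10) 2619.048ms=33/4b +238.095ms=3/4b
11) 2857.143ms=9b +476.19ms=3/2b
12) 3333.333ms=21/2b +238.095ms=3/4b
13) 3571.429ms=45/4b +238.095ms=3/4b
Σ=12b of 12 (189bpm 3/8) — PASS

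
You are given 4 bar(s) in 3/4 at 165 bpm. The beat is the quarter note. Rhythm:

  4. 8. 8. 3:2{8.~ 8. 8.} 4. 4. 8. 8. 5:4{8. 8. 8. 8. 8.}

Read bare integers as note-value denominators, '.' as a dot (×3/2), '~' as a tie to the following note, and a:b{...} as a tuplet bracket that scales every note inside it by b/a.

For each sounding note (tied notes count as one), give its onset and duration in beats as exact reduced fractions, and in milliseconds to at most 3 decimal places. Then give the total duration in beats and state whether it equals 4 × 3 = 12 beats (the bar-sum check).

1) 0.0ms=0b +545.455ms=3/2b
2) 545.455ms=3/2b +272.727ms=3/4b
3) 818.182ms=9/4b +272.727ms=3/4b
4) 1090.909ms=3b +363.636ms=1b
5) 1454.545ms=4b +181.818ms=1/2b
6) 1636.364ms=9/2b +545.455ms=3/2b
7) 2181.818ms=6b +545.455ms=3/2b
8) 2727.273ms=15/2b +272.727ms=3/4b
9) 3000.0ms=33/4b +272.727ms=3/4b
10) 3272.727ms=9b +218.182ms=3/5b
11) 3490.909ms=48/5b +218.182ms=3/5b
12) 3709.091ms=51/5b +218.182ms=3/5b
13) 3927.273ms=54/5b +218.182ms=3/5b
14) 4145.455ms=57/5b +218.182ms=3/5b
Σ=12b of 12 (165bpm 3/4) — PASS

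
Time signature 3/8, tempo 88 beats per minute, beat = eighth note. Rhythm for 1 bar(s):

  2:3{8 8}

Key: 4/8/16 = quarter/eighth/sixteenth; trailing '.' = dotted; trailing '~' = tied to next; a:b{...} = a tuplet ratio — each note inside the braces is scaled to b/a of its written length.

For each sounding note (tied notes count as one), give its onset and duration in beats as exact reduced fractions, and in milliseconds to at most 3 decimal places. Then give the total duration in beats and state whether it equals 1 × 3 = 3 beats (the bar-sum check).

1) 0.0ms=0b +1022.727ms=3/2b
2) 1022.727ms=3/2b +1022.727ms=3/2b
Σ=3b of 3 (88bpm 3/8) — PASS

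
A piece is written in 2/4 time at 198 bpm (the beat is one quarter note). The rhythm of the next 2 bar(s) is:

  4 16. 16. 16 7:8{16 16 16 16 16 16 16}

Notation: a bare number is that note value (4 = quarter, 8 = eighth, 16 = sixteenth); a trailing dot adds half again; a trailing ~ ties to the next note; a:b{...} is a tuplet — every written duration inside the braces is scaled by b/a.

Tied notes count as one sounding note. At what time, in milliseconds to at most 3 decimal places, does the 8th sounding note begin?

1. 0.0ms @ 0 + 303.03ms (1)
2. 303.03ms @ 1 + 113.636ms (3/8)
3. 416.667ms @ 11/8 + 113.636ms (3/8)
4. 530.303ms @ 7/4 + 75.758ms (1/4)
5. 606.061ms @ 2 + 86.58ms (2/7)
6. 692.641ms @ 16/7 + 86.58ms (2/7)
7. 779.221ms @ 18/7 + 86.58ms (2/7)
8. 865.801ms @ 20/7 + 86.58ms (2/7)
9. 952.381ms @ 22/7 + 86.58ms (2/7)
10. 1038.961ms @ 24/7 + 86.58ms (2/7)
11. 1125.541ms @ 26/7 + 86.58ms (2/7)

note 8 onset = 20/7b = 865.801ms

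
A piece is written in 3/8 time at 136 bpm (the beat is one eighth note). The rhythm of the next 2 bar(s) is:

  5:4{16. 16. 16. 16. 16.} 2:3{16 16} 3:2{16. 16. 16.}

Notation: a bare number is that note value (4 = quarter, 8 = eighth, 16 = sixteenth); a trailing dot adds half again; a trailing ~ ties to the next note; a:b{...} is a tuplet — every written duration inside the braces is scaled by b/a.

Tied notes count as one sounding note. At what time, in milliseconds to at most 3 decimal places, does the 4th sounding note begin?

note 4 onset = 9/5b = 794.118ms

1. 0.0ms @ 0 + 264.706ms (3/5)
2. 264.706ms @ 3/5 + 264.706ms (3/5)
3. 529.412ms @ 6/5 + 264.706ms (3/5)
4. 794.118ms @ 9/5 + 264.706ms (3/5)
5. 1058.824ms @ 12/5 + 264.706ms (3/5)
6. 1323.529ms @ 3 + 330.882ms (3/4)
7. 1654.412ms @ 15/4 + 330.882ms (3/4)
8. 1985.294ms @ 9/2 + 220.588ms (1/2)
9. 2205.882ms @ 5 + 220.588ms (1/2)
10. 2426.471ms @ 11/2 + 220.588ms (1/2)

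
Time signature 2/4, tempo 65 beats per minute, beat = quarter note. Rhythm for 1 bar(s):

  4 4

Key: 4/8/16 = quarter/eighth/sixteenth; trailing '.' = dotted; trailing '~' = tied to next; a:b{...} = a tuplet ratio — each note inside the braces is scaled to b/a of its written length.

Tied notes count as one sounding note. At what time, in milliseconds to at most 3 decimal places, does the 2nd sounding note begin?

note 2 onset = 1b = 923.077ms

1. 0.0ms @ 0 + 923.077ms (1)
2. 923.077ms @ 1 + 923.077ms (1)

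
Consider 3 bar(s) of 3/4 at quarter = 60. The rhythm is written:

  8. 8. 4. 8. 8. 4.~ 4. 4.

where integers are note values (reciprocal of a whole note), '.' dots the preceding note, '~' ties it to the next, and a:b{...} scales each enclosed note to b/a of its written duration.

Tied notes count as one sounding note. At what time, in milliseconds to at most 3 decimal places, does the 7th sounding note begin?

note 7 onset = 15/2b = 7500.0ms

1. 0.0ms @ 0 + 750.0ms (3/4)
2. 750.0ms @ 3/4 + 750.0ms (3/4)
3. 1500.0ms @ 3/2 + 1500.0ms (3/2)
4. 3000.0ms @ 3 + 750.0ms (3/4)
5. 3750.0ms @ 15/4 + 750.0ms (3/4)
6. 4500.0ms @ 9/2 + 3000.0ms (3)
7. 7500.0ms @ 15/2 + 1500.0ms (3/2)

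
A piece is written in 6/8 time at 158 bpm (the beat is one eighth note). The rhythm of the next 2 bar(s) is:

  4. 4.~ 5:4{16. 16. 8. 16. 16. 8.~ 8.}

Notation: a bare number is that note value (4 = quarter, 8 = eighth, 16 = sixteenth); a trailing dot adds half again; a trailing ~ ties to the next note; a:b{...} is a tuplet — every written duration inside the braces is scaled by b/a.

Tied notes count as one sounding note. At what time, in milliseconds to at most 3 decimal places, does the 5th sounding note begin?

note 5 onset = 42/5b = 3189.873ms

1. 0.0ms @ 0 + 1139.241ms (3)
2. 1139.241ms @ 3 + 1367.089ms (18/5)
3. 2506.329ms @ 33/5 + 227.848ms (3/5)
4. 2734.177ms @ 36/5 + 455.696ms (6/5)
5. 3189.873ms @ 42/5 + 227.848ms (3/5)
6. 3417.722ms @ 9 + 227.848ms (3/5)
7. 3645.57ms @ 48/5 + 911.392ms (12/5)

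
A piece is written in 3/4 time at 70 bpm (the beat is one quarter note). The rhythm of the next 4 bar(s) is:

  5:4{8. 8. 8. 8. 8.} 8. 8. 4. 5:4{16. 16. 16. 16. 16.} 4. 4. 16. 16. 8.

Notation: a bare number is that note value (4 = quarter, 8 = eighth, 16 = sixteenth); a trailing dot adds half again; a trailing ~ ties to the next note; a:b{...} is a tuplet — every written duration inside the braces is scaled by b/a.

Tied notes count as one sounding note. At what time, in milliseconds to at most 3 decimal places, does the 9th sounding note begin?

note 9 onset = 6b = 5142.857ms

1. 0.0ms @ 0 + 514.286ms (3/5)
2. 514.286ms @ 3/5 + 514.286ms (3/5)
3. 1028.571ms @ 6/5 + 514.286ms (3/5)
4. 1542.857ms @ 9/5 + 514.286ms (3/5)
5. 2057.143ms @ 12/5 + 514.286ms (3/5)
6. 2571.429ms @ 3 + 642.857ms (3/4)
7. 3214.286ms @ 15/4 + 642.857ms (3/4)
8. 3857.143ms @ 9/2 + 1285.714ms (3/2)
9. 5142.857ms @ 6 + 257.143ms (3/10)
10. 5400.0ms @ 63/10 + 257.143ms (3/10)
11. 5657.143ms @ 33/5 + 257.143ms (3/10)
12. 5914.286ms @ 69/10 + 257.143ms (3/10)
13. 6171.429ms @ 36/5 + 257.143ms (3/10)
14. 6428.571ms @ 15/2 + 1285.714ms (3/2)
15. 7714.286ms @ 9 + 1285.714ms (3/2)
16. 9000.0ms @ 21/2 + 321.429ms (3/8)
17. 9321.429ms @ 87/8 + 321.429ms (3/8)
18. 9642.857ms @ 45/4 + 642.857ms (3/4)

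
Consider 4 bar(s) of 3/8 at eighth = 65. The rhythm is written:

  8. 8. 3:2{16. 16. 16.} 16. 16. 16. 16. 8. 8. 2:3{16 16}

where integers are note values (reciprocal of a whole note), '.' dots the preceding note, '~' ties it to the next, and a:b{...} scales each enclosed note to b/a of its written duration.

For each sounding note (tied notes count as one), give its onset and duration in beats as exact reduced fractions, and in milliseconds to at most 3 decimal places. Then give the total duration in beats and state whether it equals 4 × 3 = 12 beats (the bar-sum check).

1) 0.0ms=0b +1384.615ms=3/2b
2) 1384.615ms=3/2b +1384.615ms=3/2b
3) 2769.231ms=3b +461.538ms=1/2b
4) 3230.769ms=7/2b +461.538ms=1/2b
5) 3692.308ms=4b +461.538ms=1/2b
6) 4153.846ms=9/2b +692.308ms=3/4b
7) 4846.154ms=21/4b +692.308ms=3/4b
8) 5538.462ms=6b +692.308ms=3/4b
9) 6230.769ms=27/4b +692.308ms=3/4b
10) 6923.077ms=15/2b +1384.615ms=3/2b
11) 8307.692ms=9b +1384.615ms=3/2b
12) 9692.308ms=21/2b +692.308ms=3/4b
13) 10384.615ms=45/4b +692.308ms=3/4b
Σ=12b of 12 (65bpm 3/8) — PASS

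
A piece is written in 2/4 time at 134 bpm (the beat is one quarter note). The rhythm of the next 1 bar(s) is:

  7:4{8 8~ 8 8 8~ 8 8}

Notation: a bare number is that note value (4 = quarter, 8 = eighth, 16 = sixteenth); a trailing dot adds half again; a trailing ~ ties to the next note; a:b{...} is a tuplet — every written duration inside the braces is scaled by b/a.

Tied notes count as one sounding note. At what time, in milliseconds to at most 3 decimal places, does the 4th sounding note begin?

note 4 onset = 8/7b = 511.727ms

1. 0.0ms @ 0 + 127.932ms (2/7)
2. 127.932ms @ 2/7 + 255.864ms (4/7)
3. 383.795ms @ 6/7 + 127.932ms (2/7)
4. 511.727ms @ 8/7 + 255.864ms (4/7)
5. 767.591ms @ 12/7 + 127.932ms (2/7)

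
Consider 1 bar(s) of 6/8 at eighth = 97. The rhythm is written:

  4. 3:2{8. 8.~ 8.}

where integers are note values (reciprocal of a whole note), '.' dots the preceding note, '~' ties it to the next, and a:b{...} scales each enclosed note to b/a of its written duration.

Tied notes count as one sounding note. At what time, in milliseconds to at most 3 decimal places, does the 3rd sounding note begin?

note 3 onset = 4b = 2474.227ms

1. 0.0ms @ 0 + 1855.67ms (3)
2. 1855.67ms @ 3 + 618.557ms (1)
3. 2474.227ms @ 4 + 1237.113ms (2)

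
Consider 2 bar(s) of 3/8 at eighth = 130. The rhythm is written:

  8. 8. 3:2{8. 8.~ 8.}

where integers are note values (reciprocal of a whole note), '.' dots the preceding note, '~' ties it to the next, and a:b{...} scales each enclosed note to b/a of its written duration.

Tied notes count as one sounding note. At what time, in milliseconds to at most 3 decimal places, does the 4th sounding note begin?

note 4 onset = 4b = 1846.154ms

1. 0.0ms @ 0 + 692.308ms (3/2)
2. 692.308ms @ 3/2 + 692.308ms (3/2)
3. 1384.615ms @ 3 + 461.538ms (1)
4. 1846.154ms @ 4 + 923.077ms (2)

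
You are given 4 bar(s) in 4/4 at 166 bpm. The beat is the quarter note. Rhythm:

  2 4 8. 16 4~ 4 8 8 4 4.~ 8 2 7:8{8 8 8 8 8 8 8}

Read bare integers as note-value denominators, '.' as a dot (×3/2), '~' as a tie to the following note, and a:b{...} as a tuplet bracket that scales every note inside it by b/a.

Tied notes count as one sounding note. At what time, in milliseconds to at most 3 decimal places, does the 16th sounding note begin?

note 16 onset = 104/7b = 5370.052ms

1. 0.0ms @ 0 + 722.892ms (2)
2. 722.892ms @ 2 + 361.446ms (1)
3. 1084.337ms @ 3 + 271.084ms (3/4)
4. 1355.422ms @ 15/4 + 90.361ms (1/4)
5. 1445.783ms @ 4 + 722.892ms (2)
6. 2168.675ms @ 6 + 180.723ms (1/2)
7. 2349.398ms @ 13/2 + 180.723ms (1/2)
8. 2530.12ms @ 7 + 361.446ms (1)
9. 2891.566ms @ 8 + 722.892ms (2)
10. 3614.458ms @ 10 + 722.892ms (2)
11. 4337.349ms @ 12 + 206.54ms (4/7)
12. 4543.89ms @ 88/7 + 206.54ms (4/7)
13. 4750.43ms @ 92/7 + 206.54ms (4/7)
14. 4956.971ms @ 96/7 + 206.54ms (4/7)
15. 5163.511ms @ 100/7 + 206.54ms (4/7)
16. 5370.052ms @ 104/7 + 206.54ms (4/7)
17. 5576.592ms @ 108/7 + 206.54ms (4/7)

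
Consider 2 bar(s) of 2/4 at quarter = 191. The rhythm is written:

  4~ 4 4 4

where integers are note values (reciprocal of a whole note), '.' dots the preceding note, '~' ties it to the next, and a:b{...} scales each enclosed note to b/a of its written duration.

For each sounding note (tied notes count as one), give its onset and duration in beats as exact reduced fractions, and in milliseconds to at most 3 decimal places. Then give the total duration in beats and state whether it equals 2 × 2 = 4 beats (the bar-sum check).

1) 0.0ms=0b +628.272ms=2b
2) 628.272ms=2b +314.136ms=1b
3) 942.408ms=3b +314.136ms=1b
Σ=4b of 4 (191bpm 2/4) — PASS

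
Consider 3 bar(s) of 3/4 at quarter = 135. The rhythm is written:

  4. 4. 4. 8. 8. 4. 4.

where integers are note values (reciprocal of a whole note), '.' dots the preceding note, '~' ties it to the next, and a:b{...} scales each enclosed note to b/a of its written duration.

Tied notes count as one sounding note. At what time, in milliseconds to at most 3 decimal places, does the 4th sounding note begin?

1. 0.0ms @ 0 + 666.667ms (3/2)
2. 666.667ms @ 3/2 + 666.667ms (3/2)
3. 1333.333ms @ 3 + 666.667ms (3/2)
4. 2000.0ms @ 9/2 + 333.333ms (3/4)
5. 2333.333ms @ 21/4 + 333.333ms (3/4)
6. 2666.667ms @ 6 + 666.667ms (3/2)
7. 3333.333ms @ 15/2 + 666.667ms (3/2)

note 4 onset = 9/2b = 2000.0ms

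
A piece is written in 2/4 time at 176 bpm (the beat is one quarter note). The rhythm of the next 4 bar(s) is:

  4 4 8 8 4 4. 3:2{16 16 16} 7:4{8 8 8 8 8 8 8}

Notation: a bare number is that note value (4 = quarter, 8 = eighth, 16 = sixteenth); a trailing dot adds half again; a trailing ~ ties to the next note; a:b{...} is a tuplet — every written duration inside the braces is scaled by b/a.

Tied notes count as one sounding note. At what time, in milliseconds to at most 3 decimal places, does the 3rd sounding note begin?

note 3 onset = 2b = 681.818ms

1. 0.0ms @ 0 + 340.909ms (1)
2. 340.909ms @ 1 + 340.909ms (1)
3. 681.818ms @ 2 + 170.455ms (1/2)
4. 852.273ms @ 5/2 + 170.455ms (1/2)
5. 1022.727ms @ 3 + 340.909ms (1)
6. 1363.636ms @ 4 + 511.364ms (3/2)
7. 1875.0ms @ 11/2 + 56.818ms (1/6)
8. 1931.818ms @ 17/3 + 56.818ms (1/6)
9. 1988.636ms @ 35/6 + 56.818ms (1/6)
10. 2045.455ms @ 6 + 97.403ms (2/7)
11. 2142.857ms @ 44/7 + 97.403ms (2/7)
12. 2240.26ms @ 46/7 + 97.403ms (2/7)
13. 2337.662ms @ 48/7 + 97.403ms (2/7)
14. 2435.065ms @ 50/7 + 97.403ms (2/7)
15. 2532.468ms @ 52/7 + 97.403ms (2/7)
16. 2629.87ms @ 54/7 + 97.403ms (2/7)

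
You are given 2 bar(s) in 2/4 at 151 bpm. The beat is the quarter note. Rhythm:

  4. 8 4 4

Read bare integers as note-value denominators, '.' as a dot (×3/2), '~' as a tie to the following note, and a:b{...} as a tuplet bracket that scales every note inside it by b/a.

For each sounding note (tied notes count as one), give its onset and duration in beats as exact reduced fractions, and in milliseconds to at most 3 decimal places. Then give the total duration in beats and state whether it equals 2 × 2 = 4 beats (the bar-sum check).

1) 0.0ms=0b +596.026ms=3/2b
2) 596.026ms=3/2b +198.675ms=1/2b
3) 794.702ms=2b +397.351ms=1b
4) 1192.053ms=3b +397.351ms=1b
Σ=4b of 4 (151bpm 2/4) — PASS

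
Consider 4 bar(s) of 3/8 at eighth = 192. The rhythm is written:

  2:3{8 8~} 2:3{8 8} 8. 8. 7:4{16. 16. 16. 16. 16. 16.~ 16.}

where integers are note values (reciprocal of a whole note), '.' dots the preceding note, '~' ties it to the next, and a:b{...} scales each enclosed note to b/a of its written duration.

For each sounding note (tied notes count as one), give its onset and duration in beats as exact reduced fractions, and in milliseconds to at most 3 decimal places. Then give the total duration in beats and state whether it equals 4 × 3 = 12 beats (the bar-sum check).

1) 0.0ms=0b +468.75ms=3/2b
2) 468.75ms=3/2b +937.5ms=3b
3) 1406.25ms=9/2b +468.75ms=3/2b
4) 1875.0ms=6b +468.75ms=3/2b
5) 2343.75ms=15/2b +468.75ms=3/2b
6) 2812.5ms=9b +133.929ms=3/7b
7) 2946.429ms=66/7b +133.929ms=3/7b
8) 3080.357ms=69/7b +133.929ms=3/7b
9) 3214.286ms=72/7b +133.929ms=3/7b
10) 3348.214ms=75/7b +133.929ms=3/7b
11) 3482.143ms=78/7b +267.857ms=6/7b
Σ=12b of 12 (192bpm 3/8) — PASS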